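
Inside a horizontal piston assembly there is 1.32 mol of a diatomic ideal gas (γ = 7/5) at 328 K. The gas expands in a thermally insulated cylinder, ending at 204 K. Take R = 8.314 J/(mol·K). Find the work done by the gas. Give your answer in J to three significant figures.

Adiabatic ⇒ Q = 0, so W_by = −ΔU = nCᵥ(T₁ − T₂).
Cᵥ = 5R/2 = 20.79 J/(mol·K).
W = (1.32)(20.79)(328 − 204) = 3402 J.

W ≈ 3400 J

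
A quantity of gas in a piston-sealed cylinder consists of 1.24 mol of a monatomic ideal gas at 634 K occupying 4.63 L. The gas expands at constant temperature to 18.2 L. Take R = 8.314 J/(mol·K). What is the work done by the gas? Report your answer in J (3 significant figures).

W ≈ 8950 J

Isothermal: W = nRT ln(V₂/V₁).
W = (1.24)(8.314)(634) × ln(18.2/4.63)
  = 6536 × 1.369
W_by_gas = 8947 J.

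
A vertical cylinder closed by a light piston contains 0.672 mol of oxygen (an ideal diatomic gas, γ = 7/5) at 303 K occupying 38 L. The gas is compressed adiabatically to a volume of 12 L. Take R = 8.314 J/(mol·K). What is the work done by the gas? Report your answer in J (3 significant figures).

Adiabatic: TV^(γ−1) = const with γ = 7/5.
T₂ = T₁ (V₁/V₂)^(γ−1) = 303 × (38/12)^0.4 = 303 × 1.586 = 480.5 K.
W_by = nCᵥ(T₁ − T₂) = (0.672)(20.79)(303 − 480.5) = -2479 J.

W ≈ -2480 J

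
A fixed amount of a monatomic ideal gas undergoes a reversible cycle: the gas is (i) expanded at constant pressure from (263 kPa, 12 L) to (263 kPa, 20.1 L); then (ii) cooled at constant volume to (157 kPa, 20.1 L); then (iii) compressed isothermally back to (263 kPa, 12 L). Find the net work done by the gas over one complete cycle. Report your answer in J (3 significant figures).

Leg (i): W = PΔV = (263)(20.1 − 12) = 2130 J.
Leg (ii): W = 0.
Leg (iii): W = PᵢVᵢ ln(V_f/Vᵢ) = (3156) ln(12/20.1) = -1628 J.
W_net = 2130 − 1628 = 502.5 J.

W_net ≈ 503 J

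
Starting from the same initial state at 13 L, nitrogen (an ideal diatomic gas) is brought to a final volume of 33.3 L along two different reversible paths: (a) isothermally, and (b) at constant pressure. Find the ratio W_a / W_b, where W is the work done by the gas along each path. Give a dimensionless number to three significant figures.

Path (a) isothermal: W = P₁V₁ ln(V₂/V₁) → W_a/(P₁V₁) = 0.9406.
Path (b) isobaric: W = P₁(V₂ − V₁) → W_b/(P₁V₁) = 1.562.
W_a / W_b = 0.9406 / 1.562 = 0.6024.

W_a / W_b ≈ 0.602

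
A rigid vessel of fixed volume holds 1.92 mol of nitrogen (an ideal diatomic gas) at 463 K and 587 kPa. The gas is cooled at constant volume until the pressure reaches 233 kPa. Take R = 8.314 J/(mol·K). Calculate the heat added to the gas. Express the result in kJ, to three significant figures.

Constant volume ⇒ W = 0, so Q = ΔU = nCᵥΔT with Cᵥ = 5R/2 = 20.79 J/(mol·K).
At constant V, T₂/T₁ = P₂/P₁ ⇒ ΔT = T₁(P₂/P₁ − 1) = 463·(233/587 − 1) = -279.2 K.
ΔU = (1.92)(20.79)(-279.2) = -11143 J.

Q ≈ -11.1 kJ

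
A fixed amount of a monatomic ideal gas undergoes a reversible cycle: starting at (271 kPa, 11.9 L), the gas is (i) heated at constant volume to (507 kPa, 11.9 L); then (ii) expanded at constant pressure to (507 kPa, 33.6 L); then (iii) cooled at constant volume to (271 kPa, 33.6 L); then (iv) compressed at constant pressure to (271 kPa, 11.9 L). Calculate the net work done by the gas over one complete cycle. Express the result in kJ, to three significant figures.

Constant-volume legs do no work.
W(ii) = (507)(33.6 − 11.9) = 11002 J; W(iv) = (271)(11.9 − 33.6) = -5881 J.
W_net = 11002 − 5881 = 5121 J (the clockwise enclosed area).

W_net ≈ 5.12 kJ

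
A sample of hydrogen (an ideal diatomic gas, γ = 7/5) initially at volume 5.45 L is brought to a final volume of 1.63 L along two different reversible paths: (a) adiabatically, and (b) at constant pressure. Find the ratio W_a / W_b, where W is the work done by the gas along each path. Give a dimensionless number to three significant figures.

W_a / W_b ≈ 2.21

Path (a) adiabatic: W = P₁V₁(1 − (V₁/V₂)^(γ−1))/(γ−1) → W_a/(P₁V₁) = -1.552.
Path (b) isobaric: W = P₁(V₂ − V₁) → W_b/(P₁V₁) = -0.7009.
W_a / W_b = -1.552 / -0.7009 = 2.214.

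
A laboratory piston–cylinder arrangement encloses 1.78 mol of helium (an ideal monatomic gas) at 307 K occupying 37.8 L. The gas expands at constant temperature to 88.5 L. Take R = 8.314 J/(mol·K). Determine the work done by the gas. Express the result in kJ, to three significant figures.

W ≈ 3.86 kJ

Isothermal: W = nRT ln(V₂/V₁).
W = (1.78)(8.314)(307) × ln(88.5/37.8)
  = 4543 × 0.8507
W_by_gas = 3865 J.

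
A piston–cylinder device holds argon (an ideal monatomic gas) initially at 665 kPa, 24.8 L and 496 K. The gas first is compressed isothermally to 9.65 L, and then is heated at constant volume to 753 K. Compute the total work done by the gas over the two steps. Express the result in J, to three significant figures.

W_total ≈ -15600 J

Step 1 (isothermal): W = P₁V₁ ln(V₂/V₁) = (16492) ln(9.65/24.8) = -15567 J.
Step 2 (isochoric): W = 0 (constant volume).
W_total = -15567 + 0 = -15567 J.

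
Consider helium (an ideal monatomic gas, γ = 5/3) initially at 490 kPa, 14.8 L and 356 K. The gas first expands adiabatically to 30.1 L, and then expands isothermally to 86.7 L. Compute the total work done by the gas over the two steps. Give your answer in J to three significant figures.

Step 1 (adiabatic): W = (P₁V₁ − P₂V₂)/(γ−1) = (7252 − 4518)/0.667 = 4101 J.
After step 1: P = 150.1 kPa, V = 30.1 L, T = 221.8 K.
Step 2 (isothermal): W = P₁V₁ ln(V₂/V₁) = (4518) ln(86.7/30.1) = 4779 J.
W_total = 4101 + 4779 = 8881 J.

W_total ≈ 8880 J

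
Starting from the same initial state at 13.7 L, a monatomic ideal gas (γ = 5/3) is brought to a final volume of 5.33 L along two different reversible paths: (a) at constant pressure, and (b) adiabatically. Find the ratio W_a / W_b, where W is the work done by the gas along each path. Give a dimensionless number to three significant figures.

W_a / W_b ≈ 0.465

Path (a) isobaric: W = P₁(V₂ − V₁) → W_a/(P₁V₁) = -0.6109.
Path (b) adiabatic: W = P₁V₁(1 − (V₁/V₂)^(γ−1))/(γ−1) → W_b/(P₁V₁) = -1.315.
W_a / W_b = -0.6109 / -1.315 = 0.4647.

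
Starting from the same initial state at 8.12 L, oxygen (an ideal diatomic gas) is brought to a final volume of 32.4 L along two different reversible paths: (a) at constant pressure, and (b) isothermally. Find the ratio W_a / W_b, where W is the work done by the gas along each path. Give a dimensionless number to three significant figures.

W_a / W_b ≈ 2.16

Path (a) isobaric: W = P₁(V₂ − V₁) → W_a/(P₁V₁) = 2.99.
Path (b) isothermal: W = P₁V₁ ln(V₂/V₁) → W_b/(P₁V₁) = 1.384.
W_a / W_b = 2.99 / 1.384 = 2.161.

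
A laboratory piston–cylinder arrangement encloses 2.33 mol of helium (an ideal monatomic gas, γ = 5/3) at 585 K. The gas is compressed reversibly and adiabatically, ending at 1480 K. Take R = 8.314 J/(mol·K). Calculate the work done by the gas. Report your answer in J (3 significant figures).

W ≈ -26000 J

Adiabatic ⇒ Q = 0, so W_by = −ΔU = nCᵥ(T₁ − T₂).
Cᵥ = 3R/2 = 12.47 J/(mol·K).
W = (2.33)(12.47)(585 − 1480) = -26006 J.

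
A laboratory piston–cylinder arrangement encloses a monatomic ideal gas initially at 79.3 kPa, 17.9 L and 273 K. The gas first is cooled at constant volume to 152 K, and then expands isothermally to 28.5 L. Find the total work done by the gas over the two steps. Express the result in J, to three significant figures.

W_total ≈ 368 J

Step 1 (isochoric): W = 0 (constant volume).
After step 1: P = 44.15 kPa (V unchanged).
Step 2 (isothermal): W = P₁V₁ ln(V₂/V₁) = (790.3) ln(28.5/17.9) = 367.6 J.
W_total = 0 + 367.6 = 367.6 J.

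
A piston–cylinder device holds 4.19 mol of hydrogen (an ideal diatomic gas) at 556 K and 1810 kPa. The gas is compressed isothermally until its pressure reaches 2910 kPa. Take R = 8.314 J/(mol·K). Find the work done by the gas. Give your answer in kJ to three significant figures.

W ≈ -9.20 kJ

Isothermal process: W = nRT ln(V₂/V₁) = nRT ln(P₁/P₂).
W = (4.19)(8.314)(556) × ln(1810/2910)
  = 19369 × ln(0.622) = 19369 × -0.4748
W_by_gas = -9197 J.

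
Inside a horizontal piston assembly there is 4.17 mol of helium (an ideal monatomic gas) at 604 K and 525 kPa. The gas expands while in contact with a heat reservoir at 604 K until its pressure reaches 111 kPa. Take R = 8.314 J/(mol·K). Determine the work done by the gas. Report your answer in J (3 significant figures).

Isothermal process: W = nRT ln(V₂/V₁) = nRT ln(P₁/P₂).
W = (4.17)(8.314)(604) × ln(525/111)
  = 20940 × ln(4.73) = 20940 × 1.554
W_by_gas = 32538 J.

W ≈ 32500 J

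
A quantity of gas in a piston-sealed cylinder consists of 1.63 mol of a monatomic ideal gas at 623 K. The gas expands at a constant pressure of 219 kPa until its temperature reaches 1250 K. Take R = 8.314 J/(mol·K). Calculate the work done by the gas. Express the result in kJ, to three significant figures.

W ≈ 8.50 kJ

Isobaric: W = P ΔV = nR ΔT.
W = (1.63)(8.314)(1250 − 623) = 8497 J.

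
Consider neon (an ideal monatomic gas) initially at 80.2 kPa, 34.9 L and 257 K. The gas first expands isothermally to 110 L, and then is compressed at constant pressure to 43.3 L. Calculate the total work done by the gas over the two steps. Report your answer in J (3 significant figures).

W_total ≈ 1520 J

Step 1 (isothermal): W = P₁V₁ ln(V₂/V₁) = (2799) ln(110/34.9) = 3213 J.
After step 1: P = 25.45 kPa, V = 110 L, T = 257 K.
Step 2 (isobaric): W = PΔV = (25.45 kPa)(43.3 − 110 L) = -1697 J.
W_total = 3213 − 1697 = 1516 J.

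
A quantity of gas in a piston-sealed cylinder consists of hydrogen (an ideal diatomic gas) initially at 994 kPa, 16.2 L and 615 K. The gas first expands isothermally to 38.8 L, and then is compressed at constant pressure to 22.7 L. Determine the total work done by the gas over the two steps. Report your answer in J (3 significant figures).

Step 1 (isothermal): W = P₁V₁ ln(V₂/V₁) = (16103) ln(38.8/16.2) = 14064 J.
After step 1: P = 415 kPa, V = 38.8 L, T = 615 K.
Step 2 (isobaric): W = PΔV = (415 kPa)(22.7 − 38.8 L) = -6682 J.
W_total = 14064 − 6682 = 7382 J.

W_total ≈ 7380 J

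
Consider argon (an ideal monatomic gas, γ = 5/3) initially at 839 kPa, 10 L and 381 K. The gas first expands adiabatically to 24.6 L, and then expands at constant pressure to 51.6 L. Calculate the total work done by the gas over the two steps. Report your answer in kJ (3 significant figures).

W_total ≈ 10.7 kJ

Step 1 (adiabatic): W = (P₁V₁ − P₂V₂)/(γ−1) = (8390 − 4604)/0.667 = 5679 J.
After step 1: P = 187.2 kPa, V = 24.6 L, T = 209.1 K.
Step 2 (isobaric): W = PΔV = (187.2 kPa)(51.6 − 24.6 L) = 5053 J.
W_total = 5679 + 5053 = 10732 J.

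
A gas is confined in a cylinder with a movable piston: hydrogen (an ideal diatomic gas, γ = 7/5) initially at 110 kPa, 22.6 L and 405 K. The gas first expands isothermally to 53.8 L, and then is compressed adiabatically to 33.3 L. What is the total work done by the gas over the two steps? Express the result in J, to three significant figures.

Step 1 (isothermal): W = P₁V₁ ln(V₂/V₁) = (2486) ln(53.8/22.6) = 2156 J.
After step 1: P = 46.21 kPa, V = 53.8 L, T = 405 K.
Step 2 (adiabatic): W = (P₁V₁ − P₂V₂)/(γ−1) = (2486 − 3012)/0.4 = -1315 J.
W_total = 2156 − 1315 = 841.5 J.

W_total ≈ 841 J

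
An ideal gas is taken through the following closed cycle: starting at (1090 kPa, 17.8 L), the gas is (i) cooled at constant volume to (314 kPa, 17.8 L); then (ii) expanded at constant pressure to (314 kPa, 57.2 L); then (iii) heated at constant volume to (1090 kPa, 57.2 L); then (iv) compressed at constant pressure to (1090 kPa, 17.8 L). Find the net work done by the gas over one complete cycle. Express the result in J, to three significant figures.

W_net ≈ -30600 J

Constant-volume legs do no work.
W(ii) = (314)(57.2 − 17.8) = 12372 J; W(iv) = (1090)(17.8 − 57.2) = -42946 J.
W_net = 12372 − 42946 = -30574 J (the counter-clockwise enclosed area).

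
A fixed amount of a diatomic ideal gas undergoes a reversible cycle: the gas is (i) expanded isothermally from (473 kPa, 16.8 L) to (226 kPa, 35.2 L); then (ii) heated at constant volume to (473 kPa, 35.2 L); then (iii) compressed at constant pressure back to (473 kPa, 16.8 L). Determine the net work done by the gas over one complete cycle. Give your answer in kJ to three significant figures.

Leg (i): W = PᵢVᵢ ln(V_f/Vᵢ) = (7946) ln(35.2/16.8) = 5878 J.
Leg (ii): W = 0.
Leg (iii): W = PΔV = (473)(16.8 − 35.2) = -8703 J.
W_net = 5878 − 8703 = -2826 J.

W_net ≈ -2.83 kJ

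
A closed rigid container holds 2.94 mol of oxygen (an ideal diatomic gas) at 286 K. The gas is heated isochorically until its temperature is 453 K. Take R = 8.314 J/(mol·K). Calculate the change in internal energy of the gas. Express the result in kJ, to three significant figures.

ΔU ≈ 10.2 kJ

Constant volume ⇒ W = 0, so Q = ΔU = nCᵥΔT with Cᵥ = 5R/2 = 20.79 J/(mol·K).
ΔU = (2.94)(20.79)(453 − 286) = 10205 J.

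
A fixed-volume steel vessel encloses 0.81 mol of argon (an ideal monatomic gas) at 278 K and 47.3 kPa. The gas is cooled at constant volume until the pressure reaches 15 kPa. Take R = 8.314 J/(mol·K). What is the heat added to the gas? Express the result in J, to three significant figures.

Q ≈ -1920 J

Constant volume ⇒ W = 0, so Q = ΔU = nCᵥΔT with Cᵥ = 3R/2 = 12.47 J/(mol·K).
At constant V, T₂/T₁ = P₂/P₁ ⇒ ΔT = T₁(P₂/P₁ − 1) = 278·(15/47.3 − 1) = -189.8 K.
ΔU = (0.81)(12.47)(-189.8) = -1918 J.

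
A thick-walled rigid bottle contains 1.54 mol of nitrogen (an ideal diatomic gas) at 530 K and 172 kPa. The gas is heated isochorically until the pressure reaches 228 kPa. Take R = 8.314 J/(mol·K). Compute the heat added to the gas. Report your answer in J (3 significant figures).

Constant volume ⇒ W = 0, so Q = ΔU = nCᵥΔT with Cᵥ = 5R/2 = 20.79 J/(mol·K).
At constant V, T₂/T₁ = P₂/P₁ ⇒ ΔT = T₁(P₂/P₁ − 1) = 530·(228/172 − 1) = 172.6 K.
ΔU = (1.54)(20.79)(172.6) = 5523 J.

Q ≈ 5520 J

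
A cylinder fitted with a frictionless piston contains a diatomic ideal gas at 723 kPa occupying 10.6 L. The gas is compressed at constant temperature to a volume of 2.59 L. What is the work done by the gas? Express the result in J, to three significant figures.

Isothermal: W = nRT ln(V₂/V₁) = P₁V₁ ln(V₂/V₁).
P₁V₁ = (723 kPa)(10.6 L) = 7664 J.
W = 7664 × ln(2.59/10.6) = 7664 × -1.409
W_by_gas = -10800 J.

W ≈ -10800 J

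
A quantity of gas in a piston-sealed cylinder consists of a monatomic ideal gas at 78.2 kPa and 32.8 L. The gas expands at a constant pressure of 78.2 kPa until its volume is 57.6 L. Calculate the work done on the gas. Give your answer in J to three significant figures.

W ≈ -1940 J

Isobaric: W = P ΔV.
W = (78.2 kPa)(57.6 − 32.8 L) = (78.2)(24.8) = 1939 J.
Work on gas = −W_by = -1939 J.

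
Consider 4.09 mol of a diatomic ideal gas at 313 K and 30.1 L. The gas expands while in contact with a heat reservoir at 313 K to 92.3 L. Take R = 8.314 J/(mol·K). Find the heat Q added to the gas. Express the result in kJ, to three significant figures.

Q ≈ 11.9 kJ

Isothermal ⇒ ΔU = 0, so Q = W = nRT ln(V₂/V₁).
Q = (4.09)(8.314)(313) ln(92.3/30.1) = 10643 × 1.121 = 11926 J.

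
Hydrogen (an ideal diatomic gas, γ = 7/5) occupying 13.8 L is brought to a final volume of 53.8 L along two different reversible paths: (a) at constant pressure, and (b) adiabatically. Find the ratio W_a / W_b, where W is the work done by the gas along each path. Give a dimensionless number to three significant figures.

W_a / W_b ≈ 2.76

Path (a) isobaric: W = P₁(V₂ − V₁) → W_a/(P₁V₁) = 2.899.
Path (b) adiabatic: W = P₁V₁(1 − (V₁/V₂)^(γ−1))/(γ−1) → W_b/(P₁V₁) = 1.049.
W_a / W_b = 2.899 / 1.049 = 2.762.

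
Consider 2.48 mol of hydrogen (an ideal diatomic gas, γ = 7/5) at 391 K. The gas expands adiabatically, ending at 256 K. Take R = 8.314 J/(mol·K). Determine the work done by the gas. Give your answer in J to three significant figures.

W ≈ 6960 J

Adiabatic ⇒ Q = 0, so W_by = −ΔU = nCᵥ(T₁ − T₂).
Cᵥ = 5R/2 = 20.79 J/(mol·K).
W = (2.48)(20.79)(391 − 256) = 6959 J.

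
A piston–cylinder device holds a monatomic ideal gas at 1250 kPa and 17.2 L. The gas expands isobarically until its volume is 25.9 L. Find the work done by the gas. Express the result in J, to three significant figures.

Isobaric: W = P ΔV.
W = (1250 kPa)(25.9 − 17.2 L) = (1250)(8.7) = 10875 J.

W ≈ 10900 J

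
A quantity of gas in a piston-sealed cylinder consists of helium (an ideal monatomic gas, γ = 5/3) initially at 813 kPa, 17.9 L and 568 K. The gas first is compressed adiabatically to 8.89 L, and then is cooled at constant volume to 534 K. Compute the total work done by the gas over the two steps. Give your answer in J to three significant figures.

Step 1 (adiabatic): W = (P₁V₁ − P₂V₂)/(γ−1) = (14553 − 23205)/0.667 = -12978 J.
Step 2 (isochoric): W = 0 (constant volume).
W_total = -12978 + 0 = -12978 J.

W_total ≈ -13000 J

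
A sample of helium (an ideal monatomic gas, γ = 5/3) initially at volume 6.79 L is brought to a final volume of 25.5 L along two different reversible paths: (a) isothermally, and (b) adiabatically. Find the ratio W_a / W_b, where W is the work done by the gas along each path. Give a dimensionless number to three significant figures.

Path (a) isothermal: W = P₁V₁ ln(V₂/V₁) → W_a/(P₁V₁) = 1.323.
Path (b) adiabatic: W = P₁V₁(1 − (V₁/V₂)^(γ−1))/(γ−1) → W_b/(P₁V₁) = 0.8792.
W_a / W_b = 1.323 / 0.8792 = 1.505.

W_a / W_b ≈ 1.51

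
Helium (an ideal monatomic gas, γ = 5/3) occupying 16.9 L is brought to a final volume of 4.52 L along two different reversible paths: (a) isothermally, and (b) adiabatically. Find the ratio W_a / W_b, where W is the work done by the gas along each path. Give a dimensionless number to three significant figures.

W_a / W_b ≈ 0.624

Path (a) isothermal: W = P₁V₁ ln(V₂/V₁) → W_a/(P₁V₁) = -1.319.
Path (b) adiabatic: W = P₁V₁(1 − (V₁/V₂)^(γ−1))/(γ−1) → W_b/(P₁V₁) = -2.113.
W_a / W_b = -1.319 / -2.113 = 0.624.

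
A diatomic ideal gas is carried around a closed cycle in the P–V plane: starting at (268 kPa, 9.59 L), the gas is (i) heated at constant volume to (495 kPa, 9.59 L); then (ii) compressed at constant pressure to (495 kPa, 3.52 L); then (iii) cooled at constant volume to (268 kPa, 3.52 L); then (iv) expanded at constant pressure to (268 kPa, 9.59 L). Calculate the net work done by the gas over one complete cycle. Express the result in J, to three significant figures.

Constant-volume legs do no work.
W(ii) = (495)(3.52 − 9.59) = -3005 J; W(iv) = (268)(9.59 − 3.52) = 1627 J.
W_net = -3005 + 1627 = -1378 J (the counter-clockwise enclosed area).

W_net ≈ -1380 J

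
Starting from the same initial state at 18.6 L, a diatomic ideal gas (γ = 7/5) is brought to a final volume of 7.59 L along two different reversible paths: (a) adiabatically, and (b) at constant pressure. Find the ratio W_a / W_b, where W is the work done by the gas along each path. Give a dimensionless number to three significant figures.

W_a / W_b ≈ 1.82

Path (a) adiabatic: W = P₁V₁(1 − (V₁/V₂)^(γ−1))/(γ−1) → W_a/(P₁V₁) = -1.078.
Path (b) isobaric: W = P₁(V₂ − V₁) → W_b/(P₁V₁) = -0.5919.
W_a / W_b = -1.078 / -0.5919 = 1.821.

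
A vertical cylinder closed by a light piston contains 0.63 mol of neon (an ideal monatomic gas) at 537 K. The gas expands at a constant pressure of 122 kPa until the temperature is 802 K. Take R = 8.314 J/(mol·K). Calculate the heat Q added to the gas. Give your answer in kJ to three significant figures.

Isobaric: W = nRΔT = (0.63)(8.314)(265) = 1388 J.
ΔU = nCᵥΔT with Cᵥ = 3R/2: ΔU = (0.63)(12.47)(265) = 2082 J.
Q = ΔU + W = 2082 + 1388 = 3470 J.

Q ≈ 3.47 kJ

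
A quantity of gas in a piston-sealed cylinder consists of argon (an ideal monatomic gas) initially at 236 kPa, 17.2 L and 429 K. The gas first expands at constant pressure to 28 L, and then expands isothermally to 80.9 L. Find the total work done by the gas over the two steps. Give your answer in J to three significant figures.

Step 1 (isobaric): W = PΔV = (236 kPa)(28 − 17.2 L) = 2549 J.
After step 1: P = 236 kPa, V = 28 L, T = 698.4 K.
Step 2 (isothermal): W = P₁V₁ ln(V₂/V₁) = (6608) ln(80.9/28) = 7011 J.
W_total = 2549 + 7011 = 9560 J.

W_total ≈ 9560 J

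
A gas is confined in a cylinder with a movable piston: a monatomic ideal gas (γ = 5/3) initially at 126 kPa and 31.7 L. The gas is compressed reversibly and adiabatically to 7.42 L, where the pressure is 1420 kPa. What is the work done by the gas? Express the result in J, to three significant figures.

W ≈ -9810 J

Adiabatic: W = (P₁V₁ − P₂V₂)/(γ − 1) with γ = 5/3.
P₁V₁ = 3994 J, P₂V₂ = 10536 J.
W = (3994 − 10536) / 0.6667 = -9813 J.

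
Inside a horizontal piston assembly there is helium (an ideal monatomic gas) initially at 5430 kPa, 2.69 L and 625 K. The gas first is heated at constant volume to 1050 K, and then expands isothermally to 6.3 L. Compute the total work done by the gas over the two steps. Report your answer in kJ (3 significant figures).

W_total ≈ 20.9 kJ

Step 1 (isochoric): W = 0 (constant volume).
After step 1: P = 9122 kPa (V unchanged).
Step 2 (isothermal): W = P₁V₁ ln(V₂/V₁) = (24539) ln(6.3/2.69) = 20883 J.
W_total = 0 + 20883 = 20883 J.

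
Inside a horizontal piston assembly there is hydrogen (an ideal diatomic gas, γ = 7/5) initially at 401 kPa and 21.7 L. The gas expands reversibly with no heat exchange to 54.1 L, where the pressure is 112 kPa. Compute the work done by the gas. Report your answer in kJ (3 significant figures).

Adiabatic: W = (P₁V₁ − P₂V₂)/(γ − 1) with γ = 7/5.
P₁V₁ = 8702 J, P₂V₂ = 6059 J.
W = (8702 − 6059) / 0.4 = 6606 J.

W ≈ 6.61 kJ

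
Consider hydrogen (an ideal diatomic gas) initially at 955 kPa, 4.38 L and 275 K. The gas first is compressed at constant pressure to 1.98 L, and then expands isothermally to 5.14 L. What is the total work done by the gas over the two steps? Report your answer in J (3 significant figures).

Step 1 (isobaric): W = PΔV = (955 kPa)(1.98 − 4.38 L) = -2292 J.
After step 1: P = 955 kPa, V = 1.98 L, T = 124.3 K.
Step 2 (isothermal): W = P₁V₁ ln(V₂/V₁) = (1891) ln(5.14/1.98) = 1804 J.
W_total = -2292 + 1804 = -488.2 J.

W_total ≈ -488 J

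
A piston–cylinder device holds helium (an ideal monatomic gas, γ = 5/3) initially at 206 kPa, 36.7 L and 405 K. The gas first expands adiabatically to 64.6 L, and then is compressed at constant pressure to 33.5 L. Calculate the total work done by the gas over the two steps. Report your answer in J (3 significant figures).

Step 1 (adiabatic): W = (P₁V₁ − P₂V₂)/(γ−1) = (7560 − 5186)/0.667 = 3561 J.
After step 1: P = 80.28 kPa, V = 64.6 L, T = 277.8 K.
Step 2 (isobaric): W = PΔV = (80.28 kPa)(33.5 − 64.6 L) = -2497 J.
W_total = 3561 − 2497 = 1065 J.

W_total ≈ 1060 J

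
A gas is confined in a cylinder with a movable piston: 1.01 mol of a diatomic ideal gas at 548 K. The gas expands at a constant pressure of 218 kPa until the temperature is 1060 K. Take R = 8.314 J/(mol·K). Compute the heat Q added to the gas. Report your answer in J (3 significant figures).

Isobaric: W = nRΔT = (1.01)(8.314)(512) = 4299 J.
ΔU = nCᵥΔT with Cᵥ = 5R/2: ΔU = (1.01)(20.79)(512) = 10748 J.
Q = ΔU + W = 10748 + 4299 = 15048 J.

Q ≈ 15000 J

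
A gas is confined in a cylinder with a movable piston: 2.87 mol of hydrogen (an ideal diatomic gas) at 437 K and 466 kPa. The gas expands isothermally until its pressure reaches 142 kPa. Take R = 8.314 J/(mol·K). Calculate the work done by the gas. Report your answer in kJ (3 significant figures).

Isothermal process: W = nRT ln(V₂/V₁) = nRT ln(P₁/P₂).
W = (2.87)(8.314)(437) × ln(466/142)
  = 10427 × ln(3.282) = 10427 × 1.188
W_by_gas = 12391 J.

W ≈ 12.4 kJ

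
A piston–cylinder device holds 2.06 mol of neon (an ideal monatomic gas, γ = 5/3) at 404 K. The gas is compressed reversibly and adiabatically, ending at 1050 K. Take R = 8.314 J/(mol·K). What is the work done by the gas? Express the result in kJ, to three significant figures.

Adiabatic ⇒ Q = 0, so W_by = −ΔU = nCᵥ(T₁ − T₂).
Cᵥ = 3R/2 = 12.47 J/(mol·K).
W = (2.06)(12.47)(404 − 1050) = -16596 J.

W ≈ -16.6 kJ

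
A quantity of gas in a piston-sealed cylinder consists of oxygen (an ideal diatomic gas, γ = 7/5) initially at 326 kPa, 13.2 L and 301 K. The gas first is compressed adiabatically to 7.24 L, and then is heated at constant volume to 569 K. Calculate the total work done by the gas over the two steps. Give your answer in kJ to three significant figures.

W_total ≈ -2.92 kJ

Step 1 (adiabatic): W = (P₁V₁ − P₂V₂)/(γ−1) = (4303 − 5472)/0.4 = -2921 J.
Step 2 (isochoric): W = 0 (constant volume).
W_total = -2921 + 0 = -2921 J.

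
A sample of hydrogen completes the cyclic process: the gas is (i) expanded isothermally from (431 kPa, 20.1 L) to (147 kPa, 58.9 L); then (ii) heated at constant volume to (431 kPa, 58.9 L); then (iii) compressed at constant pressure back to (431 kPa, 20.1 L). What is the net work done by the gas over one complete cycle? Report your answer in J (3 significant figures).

Leg (i): W = PᵢVᵢ ln(V_f/Vᵢ) = (8663) ln(58.9/20.1) = 9314 J.
Leg (ii): W = 0.
Leg (iii): W = PΔV = (431)(20.1 − 58.9) = -16723 J.
W_net = 9314 − 16723 = -7409 J.

W_net ≈ -7410 J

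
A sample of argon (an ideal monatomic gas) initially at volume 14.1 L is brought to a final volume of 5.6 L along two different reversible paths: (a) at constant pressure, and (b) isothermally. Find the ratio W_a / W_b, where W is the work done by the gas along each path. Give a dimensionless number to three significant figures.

Path (a) isobaric: W = P₁(V₂ − V₁) → W_a/(P₁V₁) = -0.6028.
Path (b) isothermal: W = P₁V₁ ln(V₂/V₁) → W_b/(P₁V₁) = -0.9234.
W_a / W_b = -0.6028 / -0.9234 = 0.6528.

W_a / W_b ≈ 0.653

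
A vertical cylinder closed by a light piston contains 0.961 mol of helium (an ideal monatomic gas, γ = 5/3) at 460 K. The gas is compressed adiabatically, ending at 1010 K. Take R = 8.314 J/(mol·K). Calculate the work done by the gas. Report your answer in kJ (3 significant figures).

Adiabatic ⇒ Q = 0, so W_by = −ΔU = nCᵥ(T₁ − T₂).
Cᵥ = 3R/2 = 12.47 J/(mol·K).
W = (0.961)(12.47)(460 − 1010) = -6592 J.

W ≈ -6.59 kJ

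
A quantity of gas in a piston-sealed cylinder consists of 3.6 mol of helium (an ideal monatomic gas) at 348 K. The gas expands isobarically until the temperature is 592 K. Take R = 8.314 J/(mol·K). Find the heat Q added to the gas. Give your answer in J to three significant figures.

Isobaric: W = nRΔT = (3.6)(8.314)(244) = 7303 J.
ΔU = nCᵥΔT with Cᵥ = 3R/2: ΔU = (3.6)(12.47)(244) = 10955 J.
Q = ΔU + W = 10955 + 7303 = 18258 J.

Q ≈ 18300 J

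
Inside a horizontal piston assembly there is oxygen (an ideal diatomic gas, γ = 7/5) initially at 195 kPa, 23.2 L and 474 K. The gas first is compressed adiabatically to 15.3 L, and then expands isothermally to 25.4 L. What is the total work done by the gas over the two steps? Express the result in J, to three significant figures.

W_total ≈ 659 J

Step 1 (adiabatic): W = (P₁V₁ − P₂V₂)/(γ−1) = (4524 − 5344)/0.4 = -2049 J.
After step 1: P = 349.3 kPa, V = 15.3 L, T = 559.9 K.
Step 2 (isothermal): W = P₁V₁ ln(V₂/V₁) = (5344) ln(25.4/15.3) = 2709 J.
W_total = -2049 + 2709 = 659.5 J.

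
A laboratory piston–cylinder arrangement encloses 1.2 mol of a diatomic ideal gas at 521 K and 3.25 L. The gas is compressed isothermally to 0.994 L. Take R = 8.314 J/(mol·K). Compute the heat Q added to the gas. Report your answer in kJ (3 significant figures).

Q ≈ -6.16 kJ

Isothermal ⇒ ΔU = 0, so Q = W = nRT ln(V₂/V₁).
Q = (1.2)(8.314)(521) ln(0.994/3.25) = 5198 × -1.185 = -6158 J.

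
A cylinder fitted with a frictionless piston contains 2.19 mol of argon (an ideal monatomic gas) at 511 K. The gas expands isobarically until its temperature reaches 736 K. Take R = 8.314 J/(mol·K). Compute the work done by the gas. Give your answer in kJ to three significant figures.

Isobaric: W = P ΔV = nR ΔT.
W = (2.19)(8.314)(736 − 511) = 4097 J.

W ≈ 4.10 kJ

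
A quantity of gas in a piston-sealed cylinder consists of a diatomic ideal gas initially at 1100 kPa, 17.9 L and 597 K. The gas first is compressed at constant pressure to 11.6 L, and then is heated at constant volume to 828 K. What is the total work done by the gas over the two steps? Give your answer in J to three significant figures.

W_total ≈ -6930 J

Step 1 (isobaric): W = PΔV = (1100 kPa)(11.6 − 17.9 L) = -6930 J.
Step 2 (isochoric): W = 0 (constant volume).
W_total = -6930 + 0 = -6930 J.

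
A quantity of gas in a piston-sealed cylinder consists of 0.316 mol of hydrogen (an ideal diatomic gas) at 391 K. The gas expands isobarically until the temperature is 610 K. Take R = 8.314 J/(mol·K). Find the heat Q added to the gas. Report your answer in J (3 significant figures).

Isobaric: W = nRΔT = (0.316)(8.314)(219) = 575.4 J.
ΔU = nCᵥΔT with Cᵥ = 5R/2: ΔU = (0.316)(20.79)(219) = 1438 J.
Q = ΔU + W = 1438 + 575.4 = 2014 J.

Q ≈ 2010 J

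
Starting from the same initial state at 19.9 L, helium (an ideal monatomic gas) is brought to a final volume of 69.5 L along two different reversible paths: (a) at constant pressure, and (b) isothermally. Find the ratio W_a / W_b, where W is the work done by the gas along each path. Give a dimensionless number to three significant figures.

Path (a) isobaric: W = P₁(V₂ − V₁) → W_a/(P₁V₁) = 2.492.
Path (b) isothermal: W = P₁V₁ ln(V₂/V₁) → W_b/(P₁V₁) = 1.251.
W_a / W_b = 2.492 / 1.251 = 1.993.

W_a / W_b ≈ 1.99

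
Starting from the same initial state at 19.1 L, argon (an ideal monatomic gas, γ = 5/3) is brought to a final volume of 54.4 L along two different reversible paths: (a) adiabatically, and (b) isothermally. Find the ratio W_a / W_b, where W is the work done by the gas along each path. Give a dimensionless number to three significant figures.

W_a / W_b ≈ 0.720

Path (a) adiabatic: W = P₁V₁(1 − (V₁/V₂)^(γ−1))/(γ−1) → W_a/(P₁V₁) = 0.7535.
Path (b) isothermal: W = P₁V₁ ln(V₂/V₁) → W_b/(P₁V₁) = 1.047.
W_a / W_b = 0.7535 / 1.047 = 0.7199.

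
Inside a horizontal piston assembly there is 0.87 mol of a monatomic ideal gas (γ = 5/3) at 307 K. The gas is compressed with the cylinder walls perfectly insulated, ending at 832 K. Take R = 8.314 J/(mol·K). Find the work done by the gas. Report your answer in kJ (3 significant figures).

W ≈ -5.70 kJ

Adiabatic ⇒ Q = 0, so W_by = −ΔU = nCᵥ(T₁ − T₂).
Cᵥ = 3R/2 = 12.47 J/(mol·K).
W = (0.87)(12.47)(307 − 832) = -5696 J.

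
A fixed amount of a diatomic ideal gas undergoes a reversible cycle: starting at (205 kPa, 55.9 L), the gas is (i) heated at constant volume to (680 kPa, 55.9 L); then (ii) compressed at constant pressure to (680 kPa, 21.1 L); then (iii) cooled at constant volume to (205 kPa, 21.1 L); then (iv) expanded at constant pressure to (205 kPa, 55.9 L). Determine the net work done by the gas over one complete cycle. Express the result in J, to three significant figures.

W_net ≈ -16500 J

Constant-volume legs do no work.
W(ii) = (680)(21.1 − 55.9) = -23664 J; W(iv) = (205)(55.9 − 21.1) = 7134 J.
W_net = -23664 + 7134 = -16530 J (the counter-clockwise enclosed area).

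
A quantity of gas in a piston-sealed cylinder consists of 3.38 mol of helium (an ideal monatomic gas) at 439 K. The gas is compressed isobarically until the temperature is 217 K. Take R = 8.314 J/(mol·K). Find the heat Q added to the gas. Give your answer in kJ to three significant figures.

Q ≈ -15.6 kJ

Isobaric: W = nRΔT = (3.38)(8.314)(-222) = -6238 J.
ΔU = nCᵥΔT with Cᵥ = 3R/2: ΔU = (3.38)(12.47)(-222) = -9358 J.
Q = ΔU + W = -9358 − 6238 = -15596 J.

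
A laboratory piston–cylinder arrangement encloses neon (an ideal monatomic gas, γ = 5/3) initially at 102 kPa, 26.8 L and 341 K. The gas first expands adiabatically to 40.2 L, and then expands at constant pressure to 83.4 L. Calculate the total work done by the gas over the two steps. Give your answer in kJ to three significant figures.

W_total ≈ 3.21 kJ

Step 1 (adiabatic): W = (P₁V₁ − P₂V₂)/(γ−1) = (2734 − 2086)/0.667 = 971.2 J.
After step 1: P = 51.89 kPa, V = 40.2 L, T = 260.2 K.
Step 2 (isobaric): W = PΔV = (51.89 kPa)(83.4 − 40.2 L) = 2242 J.
W_total = 971.2 + 2242 = 3213 J.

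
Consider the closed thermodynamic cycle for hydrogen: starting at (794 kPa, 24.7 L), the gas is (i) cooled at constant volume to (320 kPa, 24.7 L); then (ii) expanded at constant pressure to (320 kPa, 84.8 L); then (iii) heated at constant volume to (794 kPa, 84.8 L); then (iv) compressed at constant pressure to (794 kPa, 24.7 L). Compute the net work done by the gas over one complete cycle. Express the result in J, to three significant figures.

Constant-volume legs do no work.
W(ii) = (320)(84.8 − 24.7) = 19232 J; W(iv) = (794)(24.7 − 84.8) = -47719 J.
W_net = 19232 − 47719 = -28487 J (the counter-clockwise enclosed area).

W_net ≈ -28500 J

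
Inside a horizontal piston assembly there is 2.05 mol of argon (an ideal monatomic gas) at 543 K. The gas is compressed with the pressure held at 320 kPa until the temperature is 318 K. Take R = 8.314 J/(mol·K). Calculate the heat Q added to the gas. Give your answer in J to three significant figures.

Isobaric: W = nRΔT = (2.05)(8.314)(-225) = -3835 J.
ΔU = nCᵥΔT with Cᵥ = 3R/2: ΔU = (2.05)(12.47)(-225) = -5752 J.
Q = ΔU + W = -5752 − 3835 = -9587 J.

Q ≈ -9590 J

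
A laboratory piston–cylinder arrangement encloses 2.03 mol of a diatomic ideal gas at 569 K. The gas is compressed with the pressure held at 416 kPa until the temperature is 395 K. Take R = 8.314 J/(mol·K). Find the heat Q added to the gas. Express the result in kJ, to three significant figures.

Q ≈ -10.3 kJ

Isobaric: W = nRΔT = (2.03)(8.314)(-174) = -2937 J.
ΔU = nCᵥΔT with Cᵥ = 5R/2: ΔU = (2.03)(20.79)(-174) = -7342 J.
Q = ΔU + W = -7342 − 2937 = -10278 J.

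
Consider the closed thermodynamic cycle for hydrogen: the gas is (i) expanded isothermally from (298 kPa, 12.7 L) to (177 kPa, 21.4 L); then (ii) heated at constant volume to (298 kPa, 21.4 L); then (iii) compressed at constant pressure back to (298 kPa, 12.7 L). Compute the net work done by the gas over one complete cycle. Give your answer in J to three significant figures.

Leg (i): W = PᵢVᵢ ln(V_f/Vᵢ) = (3785) ln(21.4/12.7) = 1975 J.
Leg (ii): W = 0.
Leg (iii): W = PΔV = (298)(12.7 − 21.4) = -2593 J.
W_net = 1975 − 2593 = -617.8 J.

W_net ≈ -618 J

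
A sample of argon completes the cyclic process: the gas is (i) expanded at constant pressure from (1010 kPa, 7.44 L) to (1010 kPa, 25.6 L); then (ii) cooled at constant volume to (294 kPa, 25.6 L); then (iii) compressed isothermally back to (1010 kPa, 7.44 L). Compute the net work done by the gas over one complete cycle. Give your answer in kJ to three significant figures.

Leg (i): W = PΔV = (1010)(25.6 − 7.44) = 18342 J.
Leg (ii): W = 0.
Leg (iii): W = PᵢVᵢ ln(V_f/Vᵢ) = (7526) ln(7.44/25.6) = -9301 J.
W_net = 18342 − 9301 = 9041 J.

W_net ≈ 9.04 kJ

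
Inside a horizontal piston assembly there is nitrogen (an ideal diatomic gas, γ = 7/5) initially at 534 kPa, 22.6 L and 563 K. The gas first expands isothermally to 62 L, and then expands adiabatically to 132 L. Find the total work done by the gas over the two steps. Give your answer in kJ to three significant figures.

W_total ≈ 20.0 kJ

Step 1 (isothermal): W = P₁V₁ ln(V₂/V₁) = (12068) ln(62/22.6) = 12179 J.
After step 1: P = 194.7 kPa, V = 62 L, T = 563 K.
Step 2 (adiabatic): W = (P₁V₁ − P₂V₂)/(γ−1) = (12068 − 8920)/0.4 = 7870 J.
W_total = 12179 + 7870 = 20050 J.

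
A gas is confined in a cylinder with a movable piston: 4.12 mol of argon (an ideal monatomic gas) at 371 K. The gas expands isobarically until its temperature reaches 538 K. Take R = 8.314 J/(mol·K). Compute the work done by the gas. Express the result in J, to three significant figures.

W ≈ 5720 J

Isobaric: W = P ΔV = nR ΔT.
W = (4.12)(8.314)(538 − 371) = 5720 J.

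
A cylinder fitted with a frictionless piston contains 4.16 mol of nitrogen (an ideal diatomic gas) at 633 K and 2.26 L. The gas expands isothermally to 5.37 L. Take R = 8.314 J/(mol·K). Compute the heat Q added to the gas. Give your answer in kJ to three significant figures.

Isothermal ⇒ ΔU = 0, so Q = W = nRT ln(V₂/V₁).
Q = (4.16)(8.314)(633) ln(5.37/2.26) = 21893 × 0.8655 = 18948 J.

Q ≈ 18.9 kJ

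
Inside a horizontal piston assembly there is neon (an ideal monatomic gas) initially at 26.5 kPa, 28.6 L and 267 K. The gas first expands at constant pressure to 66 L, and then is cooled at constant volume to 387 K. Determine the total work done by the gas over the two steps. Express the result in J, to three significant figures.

W_total ≈ 991 J

Step 1 (isobaric): W = PΔV = (26.5 kPa)(66 − 28.6 L) = 991.1 J.
Step 2 (isochoric): W = 0 (constant volume).
W_total = 991.1 + 0 = 991.1 J.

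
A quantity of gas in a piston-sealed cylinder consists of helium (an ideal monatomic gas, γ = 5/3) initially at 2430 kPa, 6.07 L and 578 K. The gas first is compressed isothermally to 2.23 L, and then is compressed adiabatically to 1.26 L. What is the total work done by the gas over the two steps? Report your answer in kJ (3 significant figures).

W_total ≈ -25.0 kJ

Step 1 (isothermal): W = P₁V₁ ln(V₂/V₁) = (14750) ln(2.23/6.07) = -14770 J.
After step 1: P = 6614 kPa, V = 2.23 L, T = 578 K.
Step 2 (adiabatic): W = (P₁V₁ − P₂V₂)/(γ−1) = (14750 − 21582)/0.667 = -10247 J.
W_total = -14770 − 10247 = -25017 J.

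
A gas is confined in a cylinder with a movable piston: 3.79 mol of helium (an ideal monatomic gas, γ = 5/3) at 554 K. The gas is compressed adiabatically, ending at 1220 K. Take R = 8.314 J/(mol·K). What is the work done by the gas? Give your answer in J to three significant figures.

W ≈ -31500 J

Adiabatic ⇒ Q = 0, so W_by = −ΔU = nCᵥ(T₁ − T₂).
Cᵥ = 3R/2 = 12.47 J/(mol·K).
W = (3.79)(12.47)(554 − 1220) = -31479 J.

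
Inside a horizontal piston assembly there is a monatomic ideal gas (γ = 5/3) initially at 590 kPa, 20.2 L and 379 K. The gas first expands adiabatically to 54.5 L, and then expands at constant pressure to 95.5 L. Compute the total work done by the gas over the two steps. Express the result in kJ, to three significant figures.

Step 1 (adiabatic): W = (P₁V₁ − P₂V₂)/(γ−1) = (11918 − 6150)/0.667 = 8653 J.
After step 1: P = 112.8 kPa, V = 54.5 L, T = 195.6 K.
Step 2 (isobaric): W = PΔV = (112.8 kPa)(95.5 − 54.5 L) = 4626 J.
W_total = 8653 + 4626 = 13279 J.

W_total ≈ 13.3 kJ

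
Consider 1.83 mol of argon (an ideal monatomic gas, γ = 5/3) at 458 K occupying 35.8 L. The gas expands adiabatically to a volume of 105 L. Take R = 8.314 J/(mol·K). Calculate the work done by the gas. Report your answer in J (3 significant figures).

W ≈ 5350 J

Adiabatic: TV^(γ−1) = const with γ = 5/3.
T₂ = T₁ (V₁/V₂)^(γ−1) = 458 × (35.8/105)^0.667 = 458 × 0.488 = 223.5 K.
W_by = nCᵥ(T₁ − T₂) = (1.83)(12.47)(458 − 223.5) = 5351 J.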